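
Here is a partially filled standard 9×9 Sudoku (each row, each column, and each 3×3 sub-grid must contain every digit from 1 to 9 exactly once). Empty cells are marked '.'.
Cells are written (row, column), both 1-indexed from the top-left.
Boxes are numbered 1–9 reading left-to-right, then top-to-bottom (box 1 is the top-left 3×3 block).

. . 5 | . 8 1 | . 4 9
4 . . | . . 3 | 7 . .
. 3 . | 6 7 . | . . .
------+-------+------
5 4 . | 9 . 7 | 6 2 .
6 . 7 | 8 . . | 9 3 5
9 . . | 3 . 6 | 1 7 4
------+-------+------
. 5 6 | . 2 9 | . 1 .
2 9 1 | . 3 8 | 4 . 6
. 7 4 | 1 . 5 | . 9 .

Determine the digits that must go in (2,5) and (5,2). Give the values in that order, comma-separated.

9,1

For (2,5):
  Consider where 9 can go in column 5.
  (4,5) is out (row 4 already has a 9).
  (5,5) is out (row 5 already has a 9).
  (6,5) is out (row 6 already has a 9).
  (9,5) is out (row 9 already has a 9).
  So the only cell in column 5 that can hold 9 is (2,5).
  So (2,5) = 9.
For (5,2):
  Consider where 1 can go in box 4.
  (4,3) is out (column 3 already has a 1).
  (6,2) is out (row 6 already has a 1).
  (6,3) is out (row 6 already has a 1).
  So the only cell in box 4 that can hold 1 is (5,2).
  So (5,2) = 1.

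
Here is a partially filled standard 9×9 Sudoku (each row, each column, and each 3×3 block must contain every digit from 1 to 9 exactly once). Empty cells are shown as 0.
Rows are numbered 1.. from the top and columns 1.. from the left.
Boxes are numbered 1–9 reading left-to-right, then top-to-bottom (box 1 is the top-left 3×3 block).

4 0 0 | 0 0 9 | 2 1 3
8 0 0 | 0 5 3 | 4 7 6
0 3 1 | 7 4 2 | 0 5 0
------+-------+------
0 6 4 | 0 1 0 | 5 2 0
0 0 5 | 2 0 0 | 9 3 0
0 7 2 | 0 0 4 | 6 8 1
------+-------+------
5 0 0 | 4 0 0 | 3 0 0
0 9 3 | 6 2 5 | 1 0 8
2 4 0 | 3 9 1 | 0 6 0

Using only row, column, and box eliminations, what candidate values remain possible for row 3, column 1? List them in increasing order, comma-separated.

Row 3 already contains {1, 2, 3, 4, 5, 7}.
Column 1 already contains {2, 4, 5, 8}.
Its 3×3 block (box 1) already contains {1, 3, 4, 8}.
Removing those from 1–9 leaves {6, 9} as the candidates for row 3, column 1.

6,9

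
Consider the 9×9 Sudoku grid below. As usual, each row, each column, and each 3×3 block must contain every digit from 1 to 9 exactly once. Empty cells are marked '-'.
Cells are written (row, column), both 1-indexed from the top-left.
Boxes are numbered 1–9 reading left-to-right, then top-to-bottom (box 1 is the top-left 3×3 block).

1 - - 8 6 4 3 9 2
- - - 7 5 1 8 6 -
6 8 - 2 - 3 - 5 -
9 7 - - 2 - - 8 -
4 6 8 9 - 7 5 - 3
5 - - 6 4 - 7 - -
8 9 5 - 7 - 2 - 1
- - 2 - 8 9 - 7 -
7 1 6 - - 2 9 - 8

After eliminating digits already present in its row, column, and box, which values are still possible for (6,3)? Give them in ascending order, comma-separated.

1,3

Row 6 already contains {4, 5, 6, 7}.
Column 3 already contains {2, 5, 6, 8}.
Its 3×3 block (box 4) already contains {4, 5, 6, 7, 8, 9}.
Removing those from 1–9 leaves {1, 3} as the candidates for (6,3).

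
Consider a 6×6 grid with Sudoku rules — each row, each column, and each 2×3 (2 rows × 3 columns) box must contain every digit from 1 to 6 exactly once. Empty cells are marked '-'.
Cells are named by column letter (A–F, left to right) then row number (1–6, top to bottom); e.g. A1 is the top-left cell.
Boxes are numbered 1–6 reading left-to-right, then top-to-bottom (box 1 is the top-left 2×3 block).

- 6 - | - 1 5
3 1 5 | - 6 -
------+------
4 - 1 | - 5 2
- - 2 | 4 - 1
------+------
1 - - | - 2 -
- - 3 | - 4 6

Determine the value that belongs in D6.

Cell D6 itself could take any of {1, 5} by direct elimination.
Consider where 1 can go in row 6.
A6 is out (column A already has a 1).
B6 is out (column B already has a 1).
So the only cell in row 6 that can hold 1 is D6.
Therefore D6 = 1.

1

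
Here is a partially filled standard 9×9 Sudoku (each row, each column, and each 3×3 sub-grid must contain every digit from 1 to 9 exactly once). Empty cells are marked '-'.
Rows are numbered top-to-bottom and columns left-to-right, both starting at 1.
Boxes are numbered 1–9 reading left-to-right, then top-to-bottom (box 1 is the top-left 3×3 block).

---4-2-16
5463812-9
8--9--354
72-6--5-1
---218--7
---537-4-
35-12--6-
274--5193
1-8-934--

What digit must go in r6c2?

Cell r6c2 itself could take any of {1, 6, 8, 9} by direct elimination.
Consider where 8 can go in column 2.
r1c2 is out (box 1 already has a 8).
r3c2 is out (row 3 already has a 8).
r5c2 is out (row 5 already has a 8).
r9c2 is out (row 9 already has a 8).
So the only cell in column 2 that can hold 8 is r6c2.
Therefore r6c2 = 8.

8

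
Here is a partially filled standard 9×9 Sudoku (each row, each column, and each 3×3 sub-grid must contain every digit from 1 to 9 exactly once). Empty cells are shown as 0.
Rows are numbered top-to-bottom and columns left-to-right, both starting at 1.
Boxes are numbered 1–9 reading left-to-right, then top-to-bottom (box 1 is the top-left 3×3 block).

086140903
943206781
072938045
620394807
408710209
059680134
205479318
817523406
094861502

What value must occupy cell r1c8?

Row 1 already contains {1, 3, 4, 6, 8, 9}.
Column 8 already contains {1, 3, 4, 8}.
Its 3×3 block (box 3) already contains {1, 3, 4, 5, 7, 8, 9}.
The only value from 1–9 not eliminated is 2, so r1c8 = 2.

2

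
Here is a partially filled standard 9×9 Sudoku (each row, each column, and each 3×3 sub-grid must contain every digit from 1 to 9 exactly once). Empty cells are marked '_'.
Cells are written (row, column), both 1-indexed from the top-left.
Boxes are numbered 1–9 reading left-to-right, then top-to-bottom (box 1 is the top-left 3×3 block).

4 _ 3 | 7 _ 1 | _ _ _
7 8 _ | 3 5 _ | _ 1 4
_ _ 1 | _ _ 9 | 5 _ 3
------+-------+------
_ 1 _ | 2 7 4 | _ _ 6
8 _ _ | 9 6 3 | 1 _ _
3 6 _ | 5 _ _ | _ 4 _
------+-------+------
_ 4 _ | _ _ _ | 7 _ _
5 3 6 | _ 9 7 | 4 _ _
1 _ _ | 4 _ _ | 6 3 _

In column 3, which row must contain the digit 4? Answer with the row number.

5

Consider where 4 can go in column 3.
(2,3) is out (row 2 already has a 4).
(4,3) is out (row 4 already has a 4).
(6,3) is out (row 6 already has a 4).
(7,3) is out (row 7 already has a 4).
(9,3) is out (row 9 already has a 4).
So the only cell in column 3 that can hold 4 is (5,3).
That is row 5.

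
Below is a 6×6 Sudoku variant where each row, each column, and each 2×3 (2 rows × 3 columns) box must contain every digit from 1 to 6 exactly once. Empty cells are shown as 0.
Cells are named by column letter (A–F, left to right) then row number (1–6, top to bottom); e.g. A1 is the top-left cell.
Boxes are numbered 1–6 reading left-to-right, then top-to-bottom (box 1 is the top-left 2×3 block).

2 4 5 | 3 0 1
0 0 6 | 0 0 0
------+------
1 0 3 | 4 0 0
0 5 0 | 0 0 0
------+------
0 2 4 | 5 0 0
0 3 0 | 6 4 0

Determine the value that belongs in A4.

Cell A4 itself could take any of {4, 6} by direct elimination.
Consider where 4 can go in box 3.
B3 is out (row 3 already has a 4).
C4 is out (column C already has a 4).
So the only cell in box 3 that can hold 4 is A4.
Therefore A4 = 4.

4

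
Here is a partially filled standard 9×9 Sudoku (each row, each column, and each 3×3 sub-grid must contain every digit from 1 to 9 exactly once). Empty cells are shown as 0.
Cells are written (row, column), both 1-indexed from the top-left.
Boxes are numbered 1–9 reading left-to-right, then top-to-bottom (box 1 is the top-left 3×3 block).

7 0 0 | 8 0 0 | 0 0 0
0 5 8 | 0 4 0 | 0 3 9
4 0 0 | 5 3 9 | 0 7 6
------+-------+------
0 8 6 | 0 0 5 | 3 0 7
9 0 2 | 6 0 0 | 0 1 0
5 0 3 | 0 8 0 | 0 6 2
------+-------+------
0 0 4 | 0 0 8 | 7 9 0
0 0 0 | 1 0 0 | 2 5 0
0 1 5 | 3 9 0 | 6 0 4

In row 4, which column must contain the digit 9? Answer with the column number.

4

Consider where 9 can go in row 4.
(4,1) is out (column 1 already has a 9).
(4,5) is out (column 5 already has a 9).
(4,8) is out (column 8 already has a 9).
So the only cell in row 4 that can hold 9 is (4,4).
That is column 4.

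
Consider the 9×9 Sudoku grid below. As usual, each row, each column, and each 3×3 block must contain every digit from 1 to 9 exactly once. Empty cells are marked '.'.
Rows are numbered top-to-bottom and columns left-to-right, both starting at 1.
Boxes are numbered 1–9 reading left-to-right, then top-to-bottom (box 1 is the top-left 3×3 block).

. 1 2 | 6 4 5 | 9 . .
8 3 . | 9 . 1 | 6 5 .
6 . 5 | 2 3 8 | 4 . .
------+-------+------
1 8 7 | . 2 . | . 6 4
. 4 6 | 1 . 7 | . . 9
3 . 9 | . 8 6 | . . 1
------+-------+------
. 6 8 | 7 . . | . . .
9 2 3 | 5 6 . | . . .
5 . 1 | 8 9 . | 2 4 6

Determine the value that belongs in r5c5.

5

Row 5 already contains {1, 4, 6, 7, 9}.
Column 5 already contains {2, 3, 4, 6, 8, 9}.
Its 3×3 block (box 5) already contains {1, 2, 6, 7, 8}.
The only value from 1–9 not eliminated is 5, so r5c5 = 5.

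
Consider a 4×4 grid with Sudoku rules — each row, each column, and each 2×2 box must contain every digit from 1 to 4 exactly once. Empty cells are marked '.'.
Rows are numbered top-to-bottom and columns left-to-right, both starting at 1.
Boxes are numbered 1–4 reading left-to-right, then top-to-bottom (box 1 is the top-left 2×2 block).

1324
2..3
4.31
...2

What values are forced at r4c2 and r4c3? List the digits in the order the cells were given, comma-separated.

1,4

For r4c2:
  Row 4 already contains {2}.
  Column 2 already contains {3}.
  Its 2×2 block (box 3) already contains {4}.
  The only value from 1–4 not eliminated is 1, so r4c2 = 1.
For r4c3:
  Row 4 already contains {2}.
  Column 3 already contains {2, 3}.
  Its 2×2 block (box 4) already contains {1, 2, 3}.
  The only value from 1–4 not eliminated is 4, so r4c3 = 4.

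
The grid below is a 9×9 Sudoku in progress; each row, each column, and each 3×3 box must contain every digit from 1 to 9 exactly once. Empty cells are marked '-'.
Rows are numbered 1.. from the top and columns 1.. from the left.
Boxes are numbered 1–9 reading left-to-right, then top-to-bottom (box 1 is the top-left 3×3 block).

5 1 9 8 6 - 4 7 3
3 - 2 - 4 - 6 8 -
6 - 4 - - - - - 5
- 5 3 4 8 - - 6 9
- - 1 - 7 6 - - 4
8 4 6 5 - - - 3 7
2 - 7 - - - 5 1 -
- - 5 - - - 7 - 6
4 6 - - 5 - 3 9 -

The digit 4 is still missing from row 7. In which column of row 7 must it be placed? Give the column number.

6

Consider where 4 can go in row 7.
row 7, column 2 is out (column 2 already has a 4).
row 7, column 4 is out (column 4 already has a 4).
row 7, column 5 is out (column 5 already has a 4).
row 7, column 9 is out (column 9 already has a 4).
So the only cell in row 7 that can hold 4 is row 7, column 6.
That is column 6.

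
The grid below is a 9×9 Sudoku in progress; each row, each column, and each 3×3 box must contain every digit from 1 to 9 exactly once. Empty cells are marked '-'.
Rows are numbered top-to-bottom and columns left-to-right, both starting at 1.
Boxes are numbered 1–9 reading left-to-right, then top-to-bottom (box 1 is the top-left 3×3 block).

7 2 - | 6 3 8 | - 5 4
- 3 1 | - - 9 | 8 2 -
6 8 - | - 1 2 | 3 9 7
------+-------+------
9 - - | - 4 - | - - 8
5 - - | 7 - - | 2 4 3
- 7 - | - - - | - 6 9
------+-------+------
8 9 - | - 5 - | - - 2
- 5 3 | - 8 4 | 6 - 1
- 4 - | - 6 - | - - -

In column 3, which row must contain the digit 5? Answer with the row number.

Consider where 5 can go in column 3.
R1C3 is out (row 1 already has a 5). R4C3 is out (box 4 already has a 5). R5C3 is out (row 5 already has a 5). R6C3 is out (box 4 already has a 5). The remaining empty cells in column 3 are similarly blocked.
So the only cell in column 3 that can hold 5 is R3C3.
That is row 3.

3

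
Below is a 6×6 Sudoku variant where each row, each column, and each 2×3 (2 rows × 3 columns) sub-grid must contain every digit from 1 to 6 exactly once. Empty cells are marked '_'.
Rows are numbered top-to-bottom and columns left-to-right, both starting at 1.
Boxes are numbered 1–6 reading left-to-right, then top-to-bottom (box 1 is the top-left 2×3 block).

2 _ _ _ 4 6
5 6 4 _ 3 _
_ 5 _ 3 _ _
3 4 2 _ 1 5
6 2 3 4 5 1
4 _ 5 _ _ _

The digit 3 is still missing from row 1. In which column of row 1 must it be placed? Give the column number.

Consider where 3 can go in row 1.
R1C3 is out (column 3 already has a 3).
R1C4 is out (column 4 already has a 3).
So the only cell in row 1 that can hold 3 is R1C2.
That is column 2.

2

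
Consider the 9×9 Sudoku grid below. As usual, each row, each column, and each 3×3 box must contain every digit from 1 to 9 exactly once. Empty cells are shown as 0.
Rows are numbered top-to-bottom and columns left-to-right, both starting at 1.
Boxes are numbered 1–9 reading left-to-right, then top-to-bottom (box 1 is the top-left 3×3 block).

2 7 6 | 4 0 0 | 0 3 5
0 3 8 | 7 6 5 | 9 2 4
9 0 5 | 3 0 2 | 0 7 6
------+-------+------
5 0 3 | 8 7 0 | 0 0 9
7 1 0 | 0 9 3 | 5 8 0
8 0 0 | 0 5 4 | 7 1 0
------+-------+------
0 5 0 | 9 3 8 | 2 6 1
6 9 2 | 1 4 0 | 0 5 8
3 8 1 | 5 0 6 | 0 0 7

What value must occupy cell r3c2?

Row 3 already contains {2, 3, 5, 6, 7, 9}.
Column 2 already contains {1, 3, 5, 7, 8, 9}.
Its 3×3 block (box 1) already contains {2, 3, 5, 6, 7, 8, 9}.
The only value from 1–9 not eliminated is 4, so r3c2 = 4.

4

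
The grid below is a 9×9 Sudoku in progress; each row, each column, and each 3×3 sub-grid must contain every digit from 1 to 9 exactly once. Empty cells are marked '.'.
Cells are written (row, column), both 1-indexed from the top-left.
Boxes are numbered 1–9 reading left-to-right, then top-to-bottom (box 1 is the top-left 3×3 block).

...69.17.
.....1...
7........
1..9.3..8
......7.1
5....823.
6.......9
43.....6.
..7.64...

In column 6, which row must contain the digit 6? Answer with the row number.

5

Consider where 6 can go in column 6.
(1,6) is out (row 1 already has a 6).
(3,6) is out (box 2 already has a 6).
(7,6) is out (row 7 already has a 6).
(8,6) is out (row 8 already has a 6).
So the only cell in column 6 that can hold 6 is (5,6).
That is row 5.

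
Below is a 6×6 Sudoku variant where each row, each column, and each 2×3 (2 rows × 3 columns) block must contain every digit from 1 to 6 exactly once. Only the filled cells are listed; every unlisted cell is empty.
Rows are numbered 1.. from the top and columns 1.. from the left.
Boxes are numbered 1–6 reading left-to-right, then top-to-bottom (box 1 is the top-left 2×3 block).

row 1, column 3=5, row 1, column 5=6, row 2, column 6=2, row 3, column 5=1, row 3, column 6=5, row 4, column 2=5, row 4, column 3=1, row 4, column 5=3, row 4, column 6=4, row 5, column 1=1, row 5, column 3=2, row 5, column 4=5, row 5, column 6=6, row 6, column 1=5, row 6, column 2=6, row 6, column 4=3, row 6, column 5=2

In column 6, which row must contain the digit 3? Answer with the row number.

1

Consider where 3 can go in column 6.
row 6, column 6 is out (row 6 already has a 3).
So the only cell in column 6 that can hold 3 is row 1, column 6.
That is row 1.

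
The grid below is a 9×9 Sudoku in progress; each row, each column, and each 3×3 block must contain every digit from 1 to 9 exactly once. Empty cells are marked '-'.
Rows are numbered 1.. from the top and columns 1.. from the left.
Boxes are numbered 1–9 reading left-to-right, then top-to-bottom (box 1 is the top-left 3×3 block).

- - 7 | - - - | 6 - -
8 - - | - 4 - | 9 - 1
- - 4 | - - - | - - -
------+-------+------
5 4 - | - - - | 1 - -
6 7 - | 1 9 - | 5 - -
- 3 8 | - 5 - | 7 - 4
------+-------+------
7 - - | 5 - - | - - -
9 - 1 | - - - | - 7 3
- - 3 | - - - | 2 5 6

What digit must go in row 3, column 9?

Cell row 3, column 9 itself could take any of {2, 5, 7, 8} by direct elimination.
Consider where 7 can go in box 3.
row 1, column 8 is out (row 1 already has a 7).
row 1, column 9 is out (row 1 already has a 7).
row 2, column 8 is out (column 8 already has a 7).
row 3, column 7 is out (column 7 already has a 7).
row 3, column 8 is out (column 8 already has a 7).
So the only cell in box 3 that can hold 7 is row 3, column 9.
Therefore row 3, column 9 = 7.

7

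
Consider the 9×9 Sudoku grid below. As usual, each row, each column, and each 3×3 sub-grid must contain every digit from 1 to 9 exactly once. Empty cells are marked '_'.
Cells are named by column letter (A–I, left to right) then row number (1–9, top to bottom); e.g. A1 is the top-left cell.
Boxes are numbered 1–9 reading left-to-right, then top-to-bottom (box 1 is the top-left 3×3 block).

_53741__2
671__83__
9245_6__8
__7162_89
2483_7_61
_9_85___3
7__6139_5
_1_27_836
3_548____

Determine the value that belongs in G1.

Row 1 already contains {1, 2, 3, 4, 5, 7}.
Column G already contains {3, 8, 9}.
Its 3×3 block (box 3) already contains {2, 3, 8}.
The only value from 1–9 not eliminated is 6, so G1 = 6.

6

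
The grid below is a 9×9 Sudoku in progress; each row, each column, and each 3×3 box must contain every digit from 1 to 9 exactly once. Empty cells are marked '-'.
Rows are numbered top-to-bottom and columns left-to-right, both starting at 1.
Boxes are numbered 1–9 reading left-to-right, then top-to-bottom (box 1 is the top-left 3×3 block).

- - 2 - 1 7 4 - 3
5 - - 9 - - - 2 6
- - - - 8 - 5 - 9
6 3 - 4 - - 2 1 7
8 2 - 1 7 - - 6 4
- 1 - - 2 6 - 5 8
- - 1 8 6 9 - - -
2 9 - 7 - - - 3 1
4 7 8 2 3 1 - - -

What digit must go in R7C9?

Cell R7C9 itself could take any of {2, 5} by direct elimination.
Consider where 2 can go in row 7.
R7C1 is out (column 1 already has a 2).
R7C2 is out (column 2 already has a 2).
R7C7 is out (column 7 already has a 2).
R7C8 is out (column 8 already has a 2).
So the only cell in row 7 that can hold 2 is R7C9.
Therefore R7C9 = 2.

2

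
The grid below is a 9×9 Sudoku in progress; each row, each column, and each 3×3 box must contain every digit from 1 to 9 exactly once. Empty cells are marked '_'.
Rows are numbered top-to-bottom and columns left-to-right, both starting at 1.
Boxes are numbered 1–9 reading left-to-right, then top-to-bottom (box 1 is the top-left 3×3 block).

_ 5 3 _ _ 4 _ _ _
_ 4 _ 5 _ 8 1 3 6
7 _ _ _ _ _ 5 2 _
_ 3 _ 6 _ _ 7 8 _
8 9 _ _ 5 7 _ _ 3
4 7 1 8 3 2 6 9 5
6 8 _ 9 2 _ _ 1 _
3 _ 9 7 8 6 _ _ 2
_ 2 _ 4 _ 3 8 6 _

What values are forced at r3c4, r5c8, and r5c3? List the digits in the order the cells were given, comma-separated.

3,4,6

For r3c4:
  Consider where 3 can go in row 3.
  r3c2 is out (column 2 already has a 3).
  r3c3 is out (column 3 already has a 3).
  r3c5 is out (column 5 already has a 3).
  r3c6 is out (column 6 already has a 3).
  r3c9 is out (column 9 already has a 3).
  So the only cell in row 3 that can hold 3 is r3c4.
  So r3c4 = 3.
For r5c8:
  Row 5 already contains {3, 5, 7, 8, 9}.
  Column 8 already contains {1, 2, 3, 6, 8, 9}.
  Its 3×3 block (box 6) already contains {3, 5, 6, 7, 8, 9}.
  The only value from 1–9 not eliminated is 4, so r5c8 = 4.
For r5c3:
  Consider where 6 can go in row 5.
  r5c4 is out (column 4 already has a 6).
  r5c7 is out (column 7 already has a 6).
  r5c8 is out (column 8 already has a 6).
  So the only cell in row 5 that can hold 6 is r5c3.
  So r5c3 = 6.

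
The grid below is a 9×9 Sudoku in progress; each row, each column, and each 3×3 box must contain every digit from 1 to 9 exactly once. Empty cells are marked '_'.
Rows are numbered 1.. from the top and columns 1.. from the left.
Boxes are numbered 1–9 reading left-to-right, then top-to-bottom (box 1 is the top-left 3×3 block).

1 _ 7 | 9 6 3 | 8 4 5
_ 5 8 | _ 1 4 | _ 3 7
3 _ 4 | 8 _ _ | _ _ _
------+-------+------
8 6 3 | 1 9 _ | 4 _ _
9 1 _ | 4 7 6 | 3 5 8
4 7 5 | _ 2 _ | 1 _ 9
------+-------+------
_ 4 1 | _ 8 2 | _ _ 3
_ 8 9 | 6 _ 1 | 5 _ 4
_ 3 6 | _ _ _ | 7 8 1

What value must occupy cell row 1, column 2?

2

Row 1 already contains {1, 3, 4, 5, 6, 7, 8, 9}.
Column 2 already contains {1, 3, 4, 5, 6, 7, 8}.
Its 3×3 block (box 1) already contains {1, 3, 4, 5, 7, 8}.
The only value from 1–9 not eliminated is 2, so row 1, column 2 = 2.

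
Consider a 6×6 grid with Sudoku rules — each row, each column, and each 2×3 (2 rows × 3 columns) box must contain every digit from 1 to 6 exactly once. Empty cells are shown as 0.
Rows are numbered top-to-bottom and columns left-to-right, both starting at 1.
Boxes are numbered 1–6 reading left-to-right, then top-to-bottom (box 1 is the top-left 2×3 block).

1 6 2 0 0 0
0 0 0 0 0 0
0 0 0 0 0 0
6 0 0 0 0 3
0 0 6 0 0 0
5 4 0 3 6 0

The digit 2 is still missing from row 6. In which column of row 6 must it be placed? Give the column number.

6

Consider where 2 can go in row 6.
R6C3 is out (column 3 already has a 2).
So the only cell in row 6 that can hold 2 is R6C6.
That is column 6.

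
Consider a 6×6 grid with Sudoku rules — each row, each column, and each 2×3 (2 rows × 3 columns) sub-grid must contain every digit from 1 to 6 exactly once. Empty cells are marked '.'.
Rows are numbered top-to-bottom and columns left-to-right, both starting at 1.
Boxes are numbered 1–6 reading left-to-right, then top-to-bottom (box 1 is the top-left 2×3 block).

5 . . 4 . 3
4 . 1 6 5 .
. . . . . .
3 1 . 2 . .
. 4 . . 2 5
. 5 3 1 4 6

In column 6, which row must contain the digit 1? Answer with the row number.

3

Consider where 1 can go in column 6.
R2C6 is out (row 2 already has a 1).
R4C6 is out (row 4 already has a 1).
So the only cell in column 6 that can hold 1 is R3C6.
That is row 3.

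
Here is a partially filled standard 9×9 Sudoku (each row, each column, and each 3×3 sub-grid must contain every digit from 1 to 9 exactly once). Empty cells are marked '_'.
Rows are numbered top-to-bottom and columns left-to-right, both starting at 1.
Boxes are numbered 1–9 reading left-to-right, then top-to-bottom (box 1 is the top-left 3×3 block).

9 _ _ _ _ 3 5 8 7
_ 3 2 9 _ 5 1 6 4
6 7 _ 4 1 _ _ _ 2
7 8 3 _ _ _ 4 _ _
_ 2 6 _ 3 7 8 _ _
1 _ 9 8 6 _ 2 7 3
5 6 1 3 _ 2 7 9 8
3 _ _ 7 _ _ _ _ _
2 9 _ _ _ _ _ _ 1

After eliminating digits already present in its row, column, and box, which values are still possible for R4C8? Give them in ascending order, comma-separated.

1,5

Row 4 already contains {3, 4, 7, 8}.
Column 8 already contains {6, 7, 8, 9}.
Its 3×3 block (box 6) already contains {2, 3, 4, 7, 8}.
Removing those from 1–9 leaves {1, 5} as the candidates for R4C8.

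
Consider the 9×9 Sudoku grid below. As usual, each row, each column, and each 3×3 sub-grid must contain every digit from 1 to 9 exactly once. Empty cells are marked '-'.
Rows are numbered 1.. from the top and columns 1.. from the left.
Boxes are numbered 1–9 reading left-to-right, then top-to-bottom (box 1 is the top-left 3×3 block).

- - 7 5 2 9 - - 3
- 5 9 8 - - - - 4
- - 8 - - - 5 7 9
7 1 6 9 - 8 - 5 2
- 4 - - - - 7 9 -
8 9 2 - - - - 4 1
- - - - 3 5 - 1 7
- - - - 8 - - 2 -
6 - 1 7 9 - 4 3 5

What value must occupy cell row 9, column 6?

2

Row 9 already contains {1, 3, 4, 5, 6, 7, 9}.
Column 6 already contains {5, 8, 9}.
Its 3×3 block (box 8) already contains {3, 5, 7, 8, 9}.
The only value from 1–9 not eliminated is 2, so row 9, column 6 = 2.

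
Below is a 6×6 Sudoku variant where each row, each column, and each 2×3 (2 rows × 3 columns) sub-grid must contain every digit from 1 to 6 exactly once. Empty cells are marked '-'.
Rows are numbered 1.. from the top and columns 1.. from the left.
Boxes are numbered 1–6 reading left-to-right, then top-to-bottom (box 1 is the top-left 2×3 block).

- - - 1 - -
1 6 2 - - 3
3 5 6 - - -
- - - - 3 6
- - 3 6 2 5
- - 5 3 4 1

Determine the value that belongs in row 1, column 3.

Row 1 already contains {1}.
Column 3 already contains {2, 3, 5, 6}.
Its 2×3 block (box 1) already contains {1, 2, 6}.
The only value from 1–6 not eliminated is 4, so row 1, column 3 = 4.

4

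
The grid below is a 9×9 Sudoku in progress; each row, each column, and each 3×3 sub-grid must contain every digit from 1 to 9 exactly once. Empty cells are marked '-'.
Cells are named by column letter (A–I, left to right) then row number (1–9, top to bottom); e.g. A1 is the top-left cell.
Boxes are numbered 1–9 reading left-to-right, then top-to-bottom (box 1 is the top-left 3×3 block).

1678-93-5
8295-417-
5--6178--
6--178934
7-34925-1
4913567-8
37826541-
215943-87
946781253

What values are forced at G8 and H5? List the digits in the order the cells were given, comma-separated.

6,6

For G8:
  Row 8 already contains {1, 2, 3, 4, 5, 7, 8, 9}.
  Column G already contains {1, 2, 3, 4, 5, 7, 8, 9}.
  Its 3×3 block (box 9) already contains {1, 2, 3, 4, 5, 7, 8}.
  The only value from 1–9 not eliminated is 6, so G8 = 6.
For H5:
  Row 5 already contains {1, 2, 3, 4, 5, 7, 9}.
  Column H already contains {1, 3, 5, 7, 8}.
  Its 3×3 block (box 6) already contains {1, 3, 4, 5, 7, 8, 9}.
  The only value from 1–9 not eliminated is 6, so H5 = 6.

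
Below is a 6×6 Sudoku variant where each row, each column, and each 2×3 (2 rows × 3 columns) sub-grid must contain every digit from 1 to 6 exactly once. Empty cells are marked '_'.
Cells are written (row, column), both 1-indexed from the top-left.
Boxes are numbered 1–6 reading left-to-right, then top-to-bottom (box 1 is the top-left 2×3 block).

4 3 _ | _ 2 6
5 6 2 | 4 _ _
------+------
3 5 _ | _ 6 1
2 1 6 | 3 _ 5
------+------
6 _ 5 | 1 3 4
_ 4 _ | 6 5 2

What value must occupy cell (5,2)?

2

Row 5 already contains {1, 3, 4, 5, 6}.
Column 2 already contains {1, 3, 4, 5, 6}.
Its 2×3 block (box 5) already contains {4, 5, 6}.
The only value from 1–6 not eliminated is 2, so (5,2) = 2.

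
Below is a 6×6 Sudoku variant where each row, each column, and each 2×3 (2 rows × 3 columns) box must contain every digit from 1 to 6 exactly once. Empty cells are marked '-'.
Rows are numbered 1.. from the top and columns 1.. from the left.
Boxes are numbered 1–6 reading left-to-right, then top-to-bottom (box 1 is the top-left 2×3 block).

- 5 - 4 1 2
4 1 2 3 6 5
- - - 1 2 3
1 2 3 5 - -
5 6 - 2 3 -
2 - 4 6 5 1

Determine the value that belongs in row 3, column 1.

6

Row 3 already contains {1, 2, 3}.
Column 1 already contains {1, 2, 4, 5}.
Its 2×3 block (box 3) already contains {1, 2, 3}.
The only value from 1–6 not eliminated is 6, so row 3, column 1 = 6.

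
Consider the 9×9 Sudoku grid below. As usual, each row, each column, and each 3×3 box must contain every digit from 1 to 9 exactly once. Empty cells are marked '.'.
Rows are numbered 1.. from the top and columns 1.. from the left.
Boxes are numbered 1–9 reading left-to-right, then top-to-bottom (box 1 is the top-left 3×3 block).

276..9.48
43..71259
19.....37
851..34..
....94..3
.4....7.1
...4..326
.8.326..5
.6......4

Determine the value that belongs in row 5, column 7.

5

Cell row 5, column 7 itself could take any of {5, 6, 8} by direct elimination.
Consider where 5 can go in column 7.
row 1, column 7 is out (box 3 already has a 5).
row 3, column 7 is out (box 3 already has a 5).
row 8, column 7 is out (row 8 already has a 5).
row 9, column 7 is out (box 9 already has a 5).
So the only cell in column 7 that can hold 5 is row 5, column 7.
Therefore row 5, column 7 = 5.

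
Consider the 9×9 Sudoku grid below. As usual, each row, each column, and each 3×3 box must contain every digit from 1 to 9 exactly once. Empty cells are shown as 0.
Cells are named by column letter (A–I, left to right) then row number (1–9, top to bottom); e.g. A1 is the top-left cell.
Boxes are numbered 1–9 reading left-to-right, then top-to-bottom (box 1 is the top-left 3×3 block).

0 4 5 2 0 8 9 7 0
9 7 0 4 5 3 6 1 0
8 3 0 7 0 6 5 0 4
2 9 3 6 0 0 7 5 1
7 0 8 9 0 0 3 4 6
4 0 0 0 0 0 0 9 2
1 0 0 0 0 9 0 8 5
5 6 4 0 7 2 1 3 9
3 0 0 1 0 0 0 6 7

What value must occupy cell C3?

1

Cell C3 itself could take any of {1, 2} by direct elimination.
Consider where 1 can go in box 1.
A1 is out (column A already has a 1).
C2 is out (row 2 already has a 1).
So the only cell in box 1 that can hold 1 is C3.
Therefore C3 = 1.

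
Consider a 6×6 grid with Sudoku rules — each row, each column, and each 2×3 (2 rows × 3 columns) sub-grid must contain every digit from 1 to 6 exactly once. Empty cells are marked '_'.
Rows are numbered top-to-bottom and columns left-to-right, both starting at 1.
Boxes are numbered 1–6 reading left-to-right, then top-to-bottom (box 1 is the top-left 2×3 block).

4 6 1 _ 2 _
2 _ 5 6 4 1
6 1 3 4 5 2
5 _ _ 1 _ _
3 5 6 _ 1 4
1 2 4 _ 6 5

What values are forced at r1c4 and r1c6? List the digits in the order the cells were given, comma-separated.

For r1c4:
  Consider where 5 can go in box 2.
  r1c6 is out (column 6 already has a 5).
  So the only cell in box 2 that can hold 5 is r1c4.
  So r1c4 = 5.
For r1c6:
  Row 1 already contains {1, 2, 4, 6}.
  Column 6 already contains {1, 2, 4, 5}.
  Its 2×3 block (box 2) already contains {1, 2, 4, 6}.
  The only value from 1–6 not eliminated is 3, so r1c6 = 3.

5,3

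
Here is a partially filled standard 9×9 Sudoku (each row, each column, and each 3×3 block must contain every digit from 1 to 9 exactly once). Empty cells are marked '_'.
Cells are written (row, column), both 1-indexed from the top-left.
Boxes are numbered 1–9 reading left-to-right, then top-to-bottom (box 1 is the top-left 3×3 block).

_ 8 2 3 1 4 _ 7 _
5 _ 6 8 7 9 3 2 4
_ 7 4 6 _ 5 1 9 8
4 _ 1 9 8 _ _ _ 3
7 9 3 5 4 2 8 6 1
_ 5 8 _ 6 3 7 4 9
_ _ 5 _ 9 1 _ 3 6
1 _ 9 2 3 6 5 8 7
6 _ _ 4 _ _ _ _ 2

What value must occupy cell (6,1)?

2

Row 6 already contains {3, 4, 5, 6, 7, 8, 9}.
Column 1 already contains {1, 4, 5, 6, 7}.
Its 3×3 block (box 4) already contains {1, 3, 4, 5, 7, 8, 9}.
The only value from 1–9 not eliminated is 2, so (6,1) = 2.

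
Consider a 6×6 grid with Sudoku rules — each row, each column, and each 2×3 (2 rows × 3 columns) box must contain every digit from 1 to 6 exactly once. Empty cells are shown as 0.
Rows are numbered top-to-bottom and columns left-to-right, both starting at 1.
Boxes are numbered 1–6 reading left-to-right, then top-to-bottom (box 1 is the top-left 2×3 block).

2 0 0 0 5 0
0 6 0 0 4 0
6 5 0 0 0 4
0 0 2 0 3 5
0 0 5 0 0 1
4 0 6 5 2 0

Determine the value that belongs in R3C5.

Row 3 already contains {4, 5, 6}.
Column 5 already contains {2, 3, 4, 5}.
Its 2×3 block (box 4) already contains {3, 4, 5}.
The only value from 1–6 not eliminated is 1, so R3C5 = 1.

1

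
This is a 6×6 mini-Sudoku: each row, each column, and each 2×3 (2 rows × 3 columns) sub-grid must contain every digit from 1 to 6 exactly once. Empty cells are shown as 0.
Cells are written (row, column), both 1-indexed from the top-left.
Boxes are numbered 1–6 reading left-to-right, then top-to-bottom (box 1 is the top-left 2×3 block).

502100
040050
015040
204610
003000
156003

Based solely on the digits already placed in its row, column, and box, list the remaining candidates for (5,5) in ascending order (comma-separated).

Row 5 already contains {3}.
Column 5 already contains {1, 4, 5}.
Its 2×3 block (box 6) already contains {3}.
Removing those from 1–6 leaves {2, 6} as the candidates for (5,5).

2,6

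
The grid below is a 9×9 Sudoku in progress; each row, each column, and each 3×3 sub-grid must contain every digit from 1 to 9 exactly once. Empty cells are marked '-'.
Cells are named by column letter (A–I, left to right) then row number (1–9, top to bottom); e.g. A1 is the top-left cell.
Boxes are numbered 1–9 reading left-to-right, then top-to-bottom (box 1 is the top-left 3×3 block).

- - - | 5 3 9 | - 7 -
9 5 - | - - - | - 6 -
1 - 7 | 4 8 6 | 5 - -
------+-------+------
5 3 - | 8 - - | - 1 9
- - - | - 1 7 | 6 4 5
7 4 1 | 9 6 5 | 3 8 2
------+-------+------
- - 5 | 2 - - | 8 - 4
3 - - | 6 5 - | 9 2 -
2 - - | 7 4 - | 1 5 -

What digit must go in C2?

3

Cell C2 itself could take any of {2, 3, 4, 8} by direct elimination.
Consider where 3 can go in box 1.
A1 is out (row 1 already has a 3).
B1 is out (row 1 already has a 3).
C1 is out (row 1 already has a 3).
B3 is out (column B already has a 3).
So the only cell in box 1 that can hold 3 is C2.
Therefore C2 = 3.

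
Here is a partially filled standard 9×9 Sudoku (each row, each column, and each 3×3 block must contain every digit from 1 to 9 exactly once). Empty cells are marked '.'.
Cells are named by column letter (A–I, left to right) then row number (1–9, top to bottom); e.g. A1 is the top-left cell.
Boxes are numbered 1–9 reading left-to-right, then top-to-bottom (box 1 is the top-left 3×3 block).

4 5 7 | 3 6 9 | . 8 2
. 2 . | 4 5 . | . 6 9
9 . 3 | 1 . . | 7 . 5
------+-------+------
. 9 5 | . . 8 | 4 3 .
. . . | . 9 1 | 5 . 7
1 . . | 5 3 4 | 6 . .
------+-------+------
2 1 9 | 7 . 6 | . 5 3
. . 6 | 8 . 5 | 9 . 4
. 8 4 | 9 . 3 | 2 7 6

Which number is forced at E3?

Cell E3 itself could take any of {2, 8} by direct elimination.
Consider where 8 can go in column E.
E4 is out (row 4 already has a 8).
E7 is out (box 8 already has a 8).
E8 is out (row 8 already has a 8).
E9 is out (row 9 already has a 8).
So the only cell in column E that can hold 8 is E3.
Therefore E3 = 8.

8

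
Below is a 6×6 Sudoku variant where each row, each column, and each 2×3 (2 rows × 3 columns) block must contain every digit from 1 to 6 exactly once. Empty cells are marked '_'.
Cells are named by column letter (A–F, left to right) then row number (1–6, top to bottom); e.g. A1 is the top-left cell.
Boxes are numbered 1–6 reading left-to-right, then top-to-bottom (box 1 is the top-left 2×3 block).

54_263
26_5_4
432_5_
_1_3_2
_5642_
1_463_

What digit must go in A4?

Row 4 already contains {1, 2, 3}.
Column A already contains {1, 2, 4, 5}.
Its 2×3 block (box 3) already contains {1, 2, 3, 4}.
The only value from 1–6 not eliminated is 6, so A4 = 6.

6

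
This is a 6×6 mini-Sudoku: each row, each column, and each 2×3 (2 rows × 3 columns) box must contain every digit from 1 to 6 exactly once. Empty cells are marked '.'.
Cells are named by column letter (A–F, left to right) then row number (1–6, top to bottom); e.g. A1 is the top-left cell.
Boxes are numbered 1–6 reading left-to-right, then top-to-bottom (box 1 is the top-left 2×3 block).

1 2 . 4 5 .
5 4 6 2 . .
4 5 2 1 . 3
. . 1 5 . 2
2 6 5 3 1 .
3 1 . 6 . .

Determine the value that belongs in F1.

Row 1 already contains {1, 2, 4, 5}.
Column F already contains {2, 3}.
Its 2×3 block (box 2) already contains {2, 4, 5}.
The only value from 1–6 not eliminated is 6, so F1 = 6.

6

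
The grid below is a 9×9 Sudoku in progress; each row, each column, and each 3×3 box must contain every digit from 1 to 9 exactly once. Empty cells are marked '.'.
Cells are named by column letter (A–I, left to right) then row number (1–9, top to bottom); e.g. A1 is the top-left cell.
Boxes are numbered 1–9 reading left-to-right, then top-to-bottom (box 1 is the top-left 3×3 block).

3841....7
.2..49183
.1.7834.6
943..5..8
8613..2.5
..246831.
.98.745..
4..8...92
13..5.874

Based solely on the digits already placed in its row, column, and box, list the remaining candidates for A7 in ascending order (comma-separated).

2,6

Row 7 already contains {4, 5, 7, 8, 9}.
Column A already contains {1, 3, 4, 8, 9}.
Its 3×3 block (box 7) already contains {1, 3, 4, 8, 9}.
Removing those from 1–9 leaves {2, 6} as the candidates for A7.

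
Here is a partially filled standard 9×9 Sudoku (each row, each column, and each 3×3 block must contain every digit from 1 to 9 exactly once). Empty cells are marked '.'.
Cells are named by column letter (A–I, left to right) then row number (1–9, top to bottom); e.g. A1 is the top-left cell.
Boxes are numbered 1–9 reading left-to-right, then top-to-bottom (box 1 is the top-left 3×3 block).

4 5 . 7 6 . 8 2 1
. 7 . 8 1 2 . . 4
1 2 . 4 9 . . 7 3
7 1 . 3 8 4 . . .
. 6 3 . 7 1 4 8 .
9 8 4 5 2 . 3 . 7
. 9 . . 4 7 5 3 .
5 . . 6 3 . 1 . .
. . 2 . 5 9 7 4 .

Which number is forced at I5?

Cell I5 itself could take any of {2, 5, 9} by direct elimination.
Consider where 5 can go in row 5.
A5 is out (column A already has a 5).
D5 is out (column D already has a 5).
So the only cell in row 5 that can hold 5 is I5.
Therefore I5 = 5.

5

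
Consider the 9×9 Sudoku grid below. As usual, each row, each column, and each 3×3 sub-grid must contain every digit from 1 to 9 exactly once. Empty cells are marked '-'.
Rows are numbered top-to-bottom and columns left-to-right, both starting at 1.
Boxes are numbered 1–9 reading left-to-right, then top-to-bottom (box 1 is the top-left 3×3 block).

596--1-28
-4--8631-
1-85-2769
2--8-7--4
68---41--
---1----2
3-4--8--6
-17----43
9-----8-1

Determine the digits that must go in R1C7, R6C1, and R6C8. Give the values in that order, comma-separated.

For R1C7:
  Row 1 already contains {1, 2, 5, 6, 8, 9}.
  Column 7 already contains {1, 3, 7, 8}.
  Its 3×3 block (box 3) already contains {1, 2, 3, 6, 7, 8, 9}.
  The only value from 1–9 not eliminated is 4, so R1C7 = 4.
For R6C1:
  Consider where 4 can go in column 1.
  R2C1 is out (row 2 already has a 4).
  R8C1 is out (row 8 already has a 4).
  So the only cell in column 1 that can hold 4 is R6C1.
  So R6C1 = 4.
For R6C8:
  Consider where 8 can go in row 6.
  R6C1 is out (box 4 already has a 8). R6C2 is out (column 2 already has a 8). R6C3 is out (column 3 already has a 8). R6C5 is out (column 5 already has a 8). The remaining empty cells in row 6 are similarly blocked.
  So the only cell in row 6 that can hold 8 is R6C8.
  So R6C8 = 8.

4,4,8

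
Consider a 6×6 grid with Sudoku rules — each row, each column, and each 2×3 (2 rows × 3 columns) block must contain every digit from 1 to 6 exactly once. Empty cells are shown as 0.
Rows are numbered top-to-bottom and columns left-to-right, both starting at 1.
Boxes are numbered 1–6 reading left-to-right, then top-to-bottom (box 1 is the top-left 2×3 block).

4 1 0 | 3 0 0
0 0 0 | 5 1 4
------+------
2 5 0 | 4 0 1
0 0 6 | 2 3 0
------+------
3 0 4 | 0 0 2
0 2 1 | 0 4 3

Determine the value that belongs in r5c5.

5

Cell r5c5 itself could take any of {5, 6} by direct elimination.
Consider where 5 can go in column 5.
r1c5 is out (box 2 already has a 5).
r3c5 is out (row 3 already has a 5).
So the only cell in column 5 that can hold 5 is r5c5.
Therefore r5c5 = 5.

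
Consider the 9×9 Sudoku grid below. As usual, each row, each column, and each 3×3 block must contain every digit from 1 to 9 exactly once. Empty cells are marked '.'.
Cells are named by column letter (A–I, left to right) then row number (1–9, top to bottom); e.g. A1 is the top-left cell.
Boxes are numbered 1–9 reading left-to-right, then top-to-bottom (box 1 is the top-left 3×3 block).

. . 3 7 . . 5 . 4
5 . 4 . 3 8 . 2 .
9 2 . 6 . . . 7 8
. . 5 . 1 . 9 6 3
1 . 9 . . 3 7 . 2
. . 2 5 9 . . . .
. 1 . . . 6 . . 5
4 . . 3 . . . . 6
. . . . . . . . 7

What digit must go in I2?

Cell I2 itself could take any of {1, 9} by direct elimination.
Consider where 9 can go in column I.
I6 is out (row 6 already has a 9).
So the only cell in column I that can hold 9 is I2.
Therefore I2 = 9.

9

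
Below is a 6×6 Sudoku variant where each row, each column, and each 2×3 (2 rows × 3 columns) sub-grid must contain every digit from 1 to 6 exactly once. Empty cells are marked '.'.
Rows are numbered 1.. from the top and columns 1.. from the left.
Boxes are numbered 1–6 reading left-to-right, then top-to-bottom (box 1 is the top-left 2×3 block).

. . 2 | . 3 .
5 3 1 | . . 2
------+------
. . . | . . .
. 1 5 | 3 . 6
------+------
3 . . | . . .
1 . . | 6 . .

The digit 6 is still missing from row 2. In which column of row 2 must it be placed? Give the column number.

Consider where 6 can go in row 2.
row 2, column 4 is out (column 4 already has a 6).
So the only cell in row 2 that can hold 6 is row 2, column 5.
That is column 5.

5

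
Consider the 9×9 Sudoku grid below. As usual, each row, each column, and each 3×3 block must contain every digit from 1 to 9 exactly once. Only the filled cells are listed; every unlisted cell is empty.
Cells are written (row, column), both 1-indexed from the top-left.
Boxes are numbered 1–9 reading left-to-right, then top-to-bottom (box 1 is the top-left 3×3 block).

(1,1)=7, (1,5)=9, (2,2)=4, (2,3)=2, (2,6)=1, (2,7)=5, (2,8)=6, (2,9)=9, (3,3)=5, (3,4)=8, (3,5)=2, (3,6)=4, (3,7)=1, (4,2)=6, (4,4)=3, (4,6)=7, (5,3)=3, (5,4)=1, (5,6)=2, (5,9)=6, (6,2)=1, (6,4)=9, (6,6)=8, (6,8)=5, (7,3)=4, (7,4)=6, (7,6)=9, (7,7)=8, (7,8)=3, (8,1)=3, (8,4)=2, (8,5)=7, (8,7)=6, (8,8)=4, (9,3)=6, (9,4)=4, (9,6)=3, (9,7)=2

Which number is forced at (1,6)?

Cell (1,6) itself could take any of {5, 6} by direct elimination.
Consider where 6 can go in column 6.
(8,6) is out (row 8 already has a 6).
So the only cell in column 6 that can hold 6 is (1,6).
Therefore (1,6) = 6.

6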